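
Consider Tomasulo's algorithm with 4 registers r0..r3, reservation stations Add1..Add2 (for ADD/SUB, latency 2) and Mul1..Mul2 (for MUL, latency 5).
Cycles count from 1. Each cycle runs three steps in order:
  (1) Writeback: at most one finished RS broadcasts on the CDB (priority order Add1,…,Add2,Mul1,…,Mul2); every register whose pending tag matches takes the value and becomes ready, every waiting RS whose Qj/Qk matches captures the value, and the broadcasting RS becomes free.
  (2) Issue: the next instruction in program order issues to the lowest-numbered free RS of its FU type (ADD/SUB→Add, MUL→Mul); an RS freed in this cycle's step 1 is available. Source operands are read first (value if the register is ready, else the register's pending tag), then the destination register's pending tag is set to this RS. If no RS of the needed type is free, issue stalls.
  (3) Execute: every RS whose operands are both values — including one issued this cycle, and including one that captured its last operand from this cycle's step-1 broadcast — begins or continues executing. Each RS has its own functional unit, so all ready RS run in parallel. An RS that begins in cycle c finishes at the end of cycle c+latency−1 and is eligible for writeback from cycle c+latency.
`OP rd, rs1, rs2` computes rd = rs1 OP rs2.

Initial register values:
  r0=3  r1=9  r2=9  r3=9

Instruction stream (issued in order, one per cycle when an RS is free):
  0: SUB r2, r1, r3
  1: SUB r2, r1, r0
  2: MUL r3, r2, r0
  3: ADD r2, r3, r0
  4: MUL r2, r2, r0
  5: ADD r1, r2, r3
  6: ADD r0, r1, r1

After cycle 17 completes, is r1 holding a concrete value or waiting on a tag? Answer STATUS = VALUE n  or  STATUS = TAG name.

cycle 1: issue SUB r2<-Add1 // r0:3,r1:9,r2:Add1,r3:9
cycle 2: issue SUB r2<-Add2 // r0:3,r1:9,r2:Add2,r3:9
cycle 3: CDB Add1=0; issue MUL r3<-Mul1 // r0:3,r1:9,r2:Add2,r3:Mul1
cycle 4: CDB Add2=6; issue ADD r2<-Add1 // r0:3,r1:9,r2:Add1,r3:Mul1
cycle 5: issue MUL r2<-Mul2 // r0:3,r1:9,r2:Mul2,r3:Mul1
cycle 6: issue ADD r1<-Add2 // r0:3,r1:Add2,r2:Mul2,r3:Mul1
cycle 7: stall // r0:3,r1:Add2,r2:Mul2,r3:Mul1
cycle 8: stall // r0:3,r1:Add2,r2:Mul2,r3:Mul1
cycle 9: CDB Mul1=18; stall // r0:3,r1:Add2,r2:Mul2,r3:18
cycle 10: stall // r0:3,r1:Add2,r2:Mul2,r3:18
cycle 11: CDB Add1=21; issue ADD r0<-Add1 // r0:Add1,r1:Add2,r2:Mul2,r3:18
cycle 12: - // r0:Add1,r1:Add2,r2:Mul2,r3:18
cycle 13: - // r0:Add1,r1:Add2,r2:Mul2,r3:18
cycle 14: - // r0:Add1,r1:Add2,r2:Mul2,r3:18
cycle 15: - // r0:Add1,r1:Add2,r2:Mul2,r3:18
cycle 16: CDB Mul2=63 // r0:Add1,r1:Add2,r2:63,r3:18
cycle 17: - // r0:Add1,r1:Add2,r2:63,r3:18

STATUS = TAG Add2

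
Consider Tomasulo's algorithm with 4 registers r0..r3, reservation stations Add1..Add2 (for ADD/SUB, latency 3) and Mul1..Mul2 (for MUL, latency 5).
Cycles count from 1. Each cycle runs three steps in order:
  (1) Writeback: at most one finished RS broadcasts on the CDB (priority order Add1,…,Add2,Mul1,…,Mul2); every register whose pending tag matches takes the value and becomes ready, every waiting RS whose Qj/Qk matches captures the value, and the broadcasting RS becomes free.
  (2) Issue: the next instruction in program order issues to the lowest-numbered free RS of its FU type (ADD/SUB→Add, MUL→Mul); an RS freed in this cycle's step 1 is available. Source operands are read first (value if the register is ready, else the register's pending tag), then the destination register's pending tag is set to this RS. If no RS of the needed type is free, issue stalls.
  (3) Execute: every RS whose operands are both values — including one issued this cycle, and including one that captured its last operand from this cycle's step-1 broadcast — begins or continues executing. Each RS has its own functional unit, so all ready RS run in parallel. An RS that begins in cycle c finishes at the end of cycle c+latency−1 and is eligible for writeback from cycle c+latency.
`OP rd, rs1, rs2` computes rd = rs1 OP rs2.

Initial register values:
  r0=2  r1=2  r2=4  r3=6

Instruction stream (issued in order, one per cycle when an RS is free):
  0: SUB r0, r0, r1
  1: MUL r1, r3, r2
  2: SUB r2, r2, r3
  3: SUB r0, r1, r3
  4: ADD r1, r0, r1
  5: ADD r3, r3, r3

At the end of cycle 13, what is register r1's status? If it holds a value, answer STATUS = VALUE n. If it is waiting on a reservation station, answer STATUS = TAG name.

cycle 1: issue SUB r0<-Add1 // r0:Add1,r1:2,r2:4,r3:6
cycle 2: issue MUL r1<-Mul1 // r0:Add1,r1:Mul1,r2:4,r3:6
cycle 3: issue SUB r2<-Add2 // r0:Add1,r1:Mul1,r2:Add2,r3:6
cycle 4: CDB Add1=0; issue SUB r0<-Add1 // r0:Add1,r1:Mul1,r2:Add2,r3:6
cycle 5: stall // r0:Add1,r1:Mul1,r2:Add2,r3:6
cycle 6: CDB Add2=-2; issue ADD r1<-Add2 // r0:Add1,r1:Add2,r2:-2,r3:6
cycle 7: CDB Mul1=24; stall // r0:Add1,r1:Add2,r2:-2,r3:6
cycle 8: stall // r0:Add1,r1:Add2,r2:-2,r3:6
cycle 9: stall // r0:Add1,r1:Add2,r2:-2,r3:6
cycle 10: CDB Add1=18; issue ADD r3<-Add1 // r0:18,r1:Add2,r2:-2,r3:Add1
cycle 11: - // r0:18,r1:Add2,r2:-2,r3:Add1
cycle 12: - // r0:18,r1:Add2,r2:-2,r3:Add1
cycle 13: CDB Add1=12 // r0:18,r1:Add2,r2:-2,r3:12

STATUS = TAG Add2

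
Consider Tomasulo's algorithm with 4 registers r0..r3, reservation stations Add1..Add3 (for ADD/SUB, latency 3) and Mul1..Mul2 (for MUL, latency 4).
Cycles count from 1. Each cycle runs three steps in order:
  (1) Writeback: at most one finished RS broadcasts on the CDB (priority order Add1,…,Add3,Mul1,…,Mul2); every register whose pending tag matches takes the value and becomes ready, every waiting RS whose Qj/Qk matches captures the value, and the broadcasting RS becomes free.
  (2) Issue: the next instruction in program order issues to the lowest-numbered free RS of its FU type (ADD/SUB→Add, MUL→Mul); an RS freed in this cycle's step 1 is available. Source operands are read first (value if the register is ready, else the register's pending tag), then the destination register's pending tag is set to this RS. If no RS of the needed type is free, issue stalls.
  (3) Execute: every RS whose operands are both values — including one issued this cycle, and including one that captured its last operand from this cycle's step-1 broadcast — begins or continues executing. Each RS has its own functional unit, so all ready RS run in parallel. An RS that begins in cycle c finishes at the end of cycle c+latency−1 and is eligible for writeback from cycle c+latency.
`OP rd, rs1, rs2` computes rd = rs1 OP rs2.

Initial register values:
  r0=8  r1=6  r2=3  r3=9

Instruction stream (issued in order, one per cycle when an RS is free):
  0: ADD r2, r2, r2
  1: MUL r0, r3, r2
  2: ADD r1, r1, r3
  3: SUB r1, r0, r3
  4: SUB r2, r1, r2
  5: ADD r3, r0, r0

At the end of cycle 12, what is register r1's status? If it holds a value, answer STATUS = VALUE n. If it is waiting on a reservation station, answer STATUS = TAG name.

STATUS = VALUE 45

  c1: issue ADD r2<-Add1  regs: r0:8,r1:6,r2:Add1,r3:9
  c2: issue MUL r0<-Mul1  regs: r0:Mul1,r1:6,r2:Add1,r3:9
  c3: issue ADD r1<-Add2  regs: r0:Mul1,r1:Add2,r2:Add1,r3:9
  c4: CDB Add1=6; issue SUB r1<-Add1  regs: r0:Mul1,r1:Add1,r2:6,r3:9
  c5: issue SUB r2<-Add3  regs: r0:Mul1,r1:Add1,r2:Add3,r3:9
  c6: CDB Add2=15; issue ADD r3<-Add2  regs: r0:Mul1,r1:Add1,r2:Add3,r3:Add2
  c7: -  regs: r0:Mul1,r1:Add1,r2:Add3,r3:Add2
  c8: CDB Mul1=54  regs: r0:54,r1:Add1,r2:Add3,r3:Add2
  c9: -  regs: r0:54,r1:Add1,r2:Add3,r3:Add2
  c10: -  regs: r0:54,r1:Add1,r2:Add3,r3:Add2
  c11: CDB Add1=45  regs: r0:54,r1:45,r2:Add3,r3:Add2
  c12: CDB Add2=108  regs: r0:54,r1:45,r2:Add3,r3:108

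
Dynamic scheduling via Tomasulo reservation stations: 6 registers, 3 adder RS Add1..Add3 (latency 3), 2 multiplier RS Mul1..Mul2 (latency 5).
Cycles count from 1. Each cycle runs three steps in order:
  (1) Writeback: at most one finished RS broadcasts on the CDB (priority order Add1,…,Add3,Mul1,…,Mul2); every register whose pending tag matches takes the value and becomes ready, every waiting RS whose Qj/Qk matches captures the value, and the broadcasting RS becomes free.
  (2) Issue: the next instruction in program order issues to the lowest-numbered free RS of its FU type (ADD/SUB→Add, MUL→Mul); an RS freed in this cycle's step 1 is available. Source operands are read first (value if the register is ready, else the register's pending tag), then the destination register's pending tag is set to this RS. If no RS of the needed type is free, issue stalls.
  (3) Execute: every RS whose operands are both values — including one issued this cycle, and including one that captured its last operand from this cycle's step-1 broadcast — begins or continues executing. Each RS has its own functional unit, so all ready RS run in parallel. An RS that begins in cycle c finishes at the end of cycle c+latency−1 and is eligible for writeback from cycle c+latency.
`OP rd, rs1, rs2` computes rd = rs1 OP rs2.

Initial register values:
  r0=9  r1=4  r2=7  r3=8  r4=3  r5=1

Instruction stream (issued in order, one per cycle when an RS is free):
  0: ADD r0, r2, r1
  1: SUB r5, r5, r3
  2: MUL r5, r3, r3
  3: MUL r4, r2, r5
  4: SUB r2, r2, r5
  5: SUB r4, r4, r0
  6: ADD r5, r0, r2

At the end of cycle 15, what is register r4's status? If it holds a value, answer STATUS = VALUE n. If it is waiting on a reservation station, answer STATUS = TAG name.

STATUS = TAG Add2

c1: issue ADD r0<-Add1 | r0:Add1,r1:4,r2:7,r3:8,r4:3,r5:1
c2: issue SUB r5<-Add2 | r0:Add1,r1:4,r2:7,r3:8,r4:3,r5:Add2
c3: issue MUL r5<-Mul1 | r0:Add1,r1:4,r2:7,r3:8,r4:3,r5:Mul1
c4: CDB Add1=11; issue MUL r4<-Mul2 | r0:11,r1:4,r2:7,r3:8,r4:Mul2,r5:Mul1
c5: CDB Add2=-7; issue SUB r2<-Add1 | r0:11,r1:4,r2:Add1,r3:8,r4:Mul2,r5:Mul1
c6: issue SUB r4<-Add2 | r0:11,r1:4,r2:Add1,r3:8,r4:Add2,r5:Mul1
c7: issue ADD r5<-Add3 | r0:11,r1:4,r2:Add1,r3:8,r4:Add2,r5:Add3
c8: CDB Mul1=64 | r0:11,r1:4,r2:Add1,r3:8,r4:Add2,r5:Add3
c9: - | r0:11,r1:4,r2:Add1,r3:8,r4:Add2,r5:Add3
c10: - | r0:11,r1:4,r2:Add1,r3:8,r4:Add2,r5:Add3
c11: CDB Add1=-57 | r0:11,r1:4,r2:-57,r3:8,r4:Add2,r5:Add3
c12: - | r0:11,r1:4,r2:-57,r3:8,r4:Add2,r5:Add3
c13: CDB Mul2=448 | r0:11,r1:4,r2:-57,r3:8,r4:Add2,r5:Add3
c14: CDB Add3=-46 | r0:11,r1:4,r2:-57,r3:8,r4:Add2,r5:-46
c15: - | r0:11,r1:4,r2:-57,r3:8,r4:Add2,r5:-46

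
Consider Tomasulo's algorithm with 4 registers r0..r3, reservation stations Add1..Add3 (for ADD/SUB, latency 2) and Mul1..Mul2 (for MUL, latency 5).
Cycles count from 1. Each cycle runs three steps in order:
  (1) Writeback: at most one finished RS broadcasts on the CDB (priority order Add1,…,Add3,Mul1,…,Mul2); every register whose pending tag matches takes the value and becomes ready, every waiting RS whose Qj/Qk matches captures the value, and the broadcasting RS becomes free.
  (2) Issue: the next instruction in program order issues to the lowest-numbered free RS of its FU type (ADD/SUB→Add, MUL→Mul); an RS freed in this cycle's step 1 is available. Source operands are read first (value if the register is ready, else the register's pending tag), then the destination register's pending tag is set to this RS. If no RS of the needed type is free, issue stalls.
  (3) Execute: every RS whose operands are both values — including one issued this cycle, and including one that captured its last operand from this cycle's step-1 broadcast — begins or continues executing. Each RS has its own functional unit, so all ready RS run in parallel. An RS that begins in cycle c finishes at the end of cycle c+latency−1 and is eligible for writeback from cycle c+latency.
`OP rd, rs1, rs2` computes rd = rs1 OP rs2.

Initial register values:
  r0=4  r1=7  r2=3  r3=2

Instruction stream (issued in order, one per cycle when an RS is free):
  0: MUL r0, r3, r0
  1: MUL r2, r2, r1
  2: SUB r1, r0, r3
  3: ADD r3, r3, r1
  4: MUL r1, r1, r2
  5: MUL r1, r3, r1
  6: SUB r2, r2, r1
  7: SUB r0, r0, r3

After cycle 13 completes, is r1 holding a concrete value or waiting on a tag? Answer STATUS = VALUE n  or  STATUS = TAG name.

STATUS = TAG Mul2

  c1: issue MUL r0<-Mul1  regs: r0:Mul1,r1:7,r2:3,r3:2
  c2: issue MUL r2<-Mul2  regs: r0:Mul1,r1:7,r2:Mul2,r3:2
  c3: issue SUB r1<-Add1  regs: r0:Mul1,r1:Add1,r2:Mul2,r3:2
  c4: issue ADD r3<-Add2  regs: r0:Mul1,r1:Add1,r2:Mul2,r3:Add2
  c5: stall  regs: r0:Mul1,r1:Add1,r2:Mul2,r3:Add2
  c6: CDB Mul1=8; issue MUL r1<-Mul1  regs: r0:8,r1:Mul1,r2:Mul2,r3:Add2
  c7: CDB Mul2=21; issue MUL r1<-Mul2  regs: r0:8,r1:Mul2,r2:21,r3:Add2
  c8: CDB Add1=6; issue SUB r2<-Add1  regs: r0:8,r1:Mul2,r2:Add1,r3:Add2
  c9: issue SUB r0<-Add3  regs: r0:Add3,r1:Mul2,r2:Add1,r3:Add2
  c10: CDB Add2=8  regs: r0:Add3,r1:Mul2,r2:Add1,r3:8
  c11: -  regs: r0:Add3,r1:Mul2,r2:Add1,r3:8
  c12: CDB Add3=0  regs: r0:0,r1:Mul2,r2:Add1,r3:8
  c13: CDB Mul1=126  regs: r0:0,r1:Mul2,r2:Add1,r3:8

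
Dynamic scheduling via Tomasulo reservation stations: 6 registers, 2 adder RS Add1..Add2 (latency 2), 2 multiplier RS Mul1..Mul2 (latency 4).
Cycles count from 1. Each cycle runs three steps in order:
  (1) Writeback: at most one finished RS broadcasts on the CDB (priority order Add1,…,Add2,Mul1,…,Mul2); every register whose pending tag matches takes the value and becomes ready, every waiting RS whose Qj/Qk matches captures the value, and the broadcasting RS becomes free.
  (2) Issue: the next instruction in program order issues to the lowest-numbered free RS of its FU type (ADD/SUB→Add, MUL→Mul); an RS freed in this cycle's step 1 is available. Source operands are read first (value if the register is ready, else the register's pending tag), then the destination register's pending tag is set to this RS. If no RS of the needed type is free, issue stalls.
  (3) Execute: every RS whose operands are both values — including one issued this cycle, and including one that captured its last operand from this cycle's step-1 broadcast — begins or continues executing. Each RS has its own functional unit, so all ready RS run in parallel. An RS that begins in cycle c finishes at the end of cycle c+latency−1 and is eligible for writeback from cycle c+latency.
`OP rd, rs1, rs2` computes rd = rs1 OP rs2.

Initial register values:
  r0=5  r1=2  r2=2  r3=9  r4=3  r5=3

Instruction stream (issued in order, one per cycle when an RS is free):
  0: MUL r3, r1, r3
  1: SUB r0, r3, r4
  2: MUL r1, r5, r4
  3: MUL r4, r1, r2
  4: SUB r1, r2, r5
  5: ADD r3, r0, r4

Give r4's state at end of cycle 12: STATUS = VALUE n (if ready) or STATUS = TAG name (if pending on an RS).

STATUS = TAG Mul1

  c1: issue MUL r3<-Mul1  regs: r0:5,r1:2,r2:2,r3:Mul1,r4:3,r5:3
  c2: issue SUB r0<-Add1  regs: r0:Add1,r1:2,r2:2,r3:Mul1,r4:3,r5:3
  c3: issue MUL r1<-Mul2  regs: r0:Add1,r1:Mul2,r2:2,r3:Mul1,r4:3,r5:3
  c4: stall  regs: r0:Add1,r1:Mul2,r2:2,r3:Mul1,r4:3,r5:3
  c5: CDB Mul1=18; issue MUL r4<-Mul1  regs: r0:Add1,r1:Mul2,r2:2,r3:18,r4:Mul1,r5:3
  c6: issue SUB r1<-Add2  regs: r0:Add1,r1:Add2,r2:2,r3:18,r4:Mul1,r5:3
  c7: CDB Add1=15; issue ADD r3<-Add1  regs: r0:15,r1:Add2,r2:2,r3:Add1,r4:Mul1,r5:3
  c8: CDB Add2=-1  regs: r0:15,r1:-1,r2:2,r3:Add1,r4:Mul1,r5:3
  c9: CDB Mul2=9  regs: r0:15,r1:-1,r2:2,r3:Add1,r4:Mul1,r5:3
  c10: -  regs: r0:15,r1:-1,r2:2,r3:Add1,r4:Mul1,r5:3
  c11: -  regs: r0:15,r1:-1,r2:2,r3:Add1,r4:Mul1,r5:3
  c12: -  regs: r0:15,r1:-1,r2:2,r3:Add1,r4:Mul1,r5:3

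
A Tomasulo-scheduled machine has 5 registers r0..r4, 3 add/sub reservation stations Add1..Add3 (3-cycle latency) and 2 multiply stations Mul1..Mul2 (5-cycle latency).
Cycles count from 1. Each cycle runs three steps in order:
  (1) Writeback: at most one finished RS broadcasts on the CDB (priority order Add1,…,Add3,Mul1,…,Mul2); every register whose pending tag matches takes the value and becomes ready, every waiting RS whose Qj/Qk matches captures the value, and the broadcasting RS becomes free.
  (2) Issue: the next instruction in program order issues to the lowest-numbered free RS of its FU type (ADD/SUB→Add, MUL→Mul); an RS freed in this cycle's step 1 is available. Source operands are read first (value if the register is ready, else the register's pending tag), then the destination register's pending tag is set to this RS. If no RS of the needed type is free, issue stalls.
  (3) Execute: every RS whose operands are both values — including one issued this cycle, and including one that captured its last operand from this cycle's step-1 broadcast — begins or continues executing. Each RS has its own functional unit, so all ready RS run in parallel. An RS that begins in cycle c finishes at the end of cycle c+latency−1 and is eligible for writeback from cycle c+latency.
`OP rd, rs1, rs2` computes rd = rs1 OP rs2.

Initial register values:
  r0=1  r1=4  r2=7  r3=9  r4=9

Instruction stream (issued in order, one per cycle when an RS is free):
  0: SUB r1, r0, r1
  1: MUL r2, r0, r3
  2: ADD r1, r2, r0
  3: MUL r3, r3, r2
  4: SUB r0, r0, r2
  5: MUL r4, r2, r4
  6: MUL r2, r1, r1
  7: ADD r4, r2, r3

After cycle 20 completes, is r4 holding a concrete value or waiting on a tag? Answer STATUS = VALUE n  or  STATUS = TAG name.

c1: issue SUB r1<-Add1 | r0:1,r1:Add1,r2:7,r3:9,r4:9
c2: issue MUL r2<-Mul1 | r0:1,r1:Add1,r2:Mul1,r3:9,r4:9
c3: issue ADD r1<-Add2 | r0:1,r1:Add2,r2:Mul1,r3:9,r4:9
c4: CDB Add1=-3; issue MUL r3<-Mul2 | r0:1,r1:Add2,r2:Mul1,r3:Mul2,r4:9
c5: issue SUB r0<-Add1 | r0:Add1,r1:Add2,r2:Mul1,r3:Mul2,r4:9
c6: stall | r0:Add1,r1:Add2,r2:Mul1,r3:Mul2,r4:9
c7: CDB Mul1=9; issue MUL r4<-Mul1 | r0:Add1,r1:Add2,r2:9,r3:Mul2,r4:Mul1
c8: stall | r0:Add1,r1:Add2,r2:9,r3:Mul2,r4:Mul1
c9: stall | r0:Add1,r1:Add2,r2:9,r3:Mul2,r4:Mul1
c10: CDB Add1=-8; stall | r0:-8,r1:Add2,r2:9,r3:Mul2,r4:Mul1
c11: CDB Add2=10; stall | r0:-8,r1:10,r2:9,r3:Mul2,r4:Mul1
c12: CDB Mul1=81; issue MUL r2<-Mul1 | r0:-8,r1:10,r2:Mul1,r3:Mul2,r4:81
c13: CDB Mul2=81; issue ADD r4<-Add1 | r0:-8,r1:10,r2:Mul1,r3:81,r4:Add1
c14: - | r0:-8,r1:10,r2:Mul1,r3:81,r4:Add1
c15: - | r0:-8,r1:10,r2:Mul1,r3:81,r4:Add1
c16: - | r0:-8,r1:10,r2:Mul1,r3:81,r4:Add1
c17: CDB Mul1=100 | r0:-8,r1:10,r2:100,r3:81,r4:Add1
c18: - | r0:-8,r1:10,r2:100,r3:81,r4:Add1
c19: - | r0:-8,r1:10,r2:100,r3:81,r4:Add1
c20: CDB Add1=181 | r0:-8,r1:10,r2:100,r3:81,r4:181

STATUS = VALUE 181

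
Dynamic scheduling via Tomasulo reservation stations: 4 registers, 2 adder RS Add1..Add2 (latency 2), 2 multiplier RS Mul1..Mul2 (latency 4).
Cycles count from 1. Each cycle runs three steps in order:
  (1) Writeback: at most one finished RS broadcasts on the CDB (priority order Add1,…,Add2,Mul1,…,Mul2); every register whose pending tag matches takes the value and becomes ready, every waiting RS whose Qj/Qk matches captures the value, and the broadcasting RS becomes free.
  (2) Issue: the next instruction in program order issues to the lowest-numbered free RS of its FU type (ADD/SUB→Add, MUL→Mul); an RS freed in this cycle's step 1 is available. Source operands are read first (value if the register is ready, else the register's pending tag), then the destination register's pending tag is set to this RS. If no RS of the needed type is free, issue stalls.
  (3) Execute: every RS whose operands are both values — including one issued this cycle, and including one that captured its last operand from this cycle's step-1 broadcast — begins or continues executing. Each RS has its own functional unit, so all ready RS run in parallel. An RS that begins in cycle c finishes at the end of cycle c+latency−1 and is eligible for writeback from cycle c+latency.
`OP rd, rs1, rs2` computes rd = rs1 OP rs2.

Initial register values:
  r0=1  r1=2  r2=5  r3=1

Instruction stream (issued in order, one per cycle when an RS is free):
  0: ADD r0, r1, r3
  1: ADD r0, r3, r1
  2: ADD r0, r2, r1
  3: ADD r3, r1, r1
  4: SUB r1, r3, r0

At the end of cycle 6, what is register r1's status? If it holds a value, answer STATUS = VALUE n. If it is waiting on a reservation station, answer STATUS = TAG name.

cycle 1: issue ADD r0<-Add1 // r0:Add1,r1:2,r2:5,r3:1
cycle 2: issue ADD r0<-Add2 // r0:Add2,r1:2,r2:5,r3:1
cycle 3: CDB Add1=3; issue ADD r0<-Add1 // r0:Add1,r1:2,r2:5,r3:1
cycle 4: CDB Add2=3; issue ADD r3<-Add2 // r0:Add1,r1:2,r2:5,r3:Add2
cycle 5: CDB Add1=7; issue SUB r1<-Add1 // r0:7,r1:Add1,r2:5,r3:Add2
cycle 6: CDB Add2=4 // r0:7,r1:Add1,r2:5,r3:4

STATUS = TAG Add1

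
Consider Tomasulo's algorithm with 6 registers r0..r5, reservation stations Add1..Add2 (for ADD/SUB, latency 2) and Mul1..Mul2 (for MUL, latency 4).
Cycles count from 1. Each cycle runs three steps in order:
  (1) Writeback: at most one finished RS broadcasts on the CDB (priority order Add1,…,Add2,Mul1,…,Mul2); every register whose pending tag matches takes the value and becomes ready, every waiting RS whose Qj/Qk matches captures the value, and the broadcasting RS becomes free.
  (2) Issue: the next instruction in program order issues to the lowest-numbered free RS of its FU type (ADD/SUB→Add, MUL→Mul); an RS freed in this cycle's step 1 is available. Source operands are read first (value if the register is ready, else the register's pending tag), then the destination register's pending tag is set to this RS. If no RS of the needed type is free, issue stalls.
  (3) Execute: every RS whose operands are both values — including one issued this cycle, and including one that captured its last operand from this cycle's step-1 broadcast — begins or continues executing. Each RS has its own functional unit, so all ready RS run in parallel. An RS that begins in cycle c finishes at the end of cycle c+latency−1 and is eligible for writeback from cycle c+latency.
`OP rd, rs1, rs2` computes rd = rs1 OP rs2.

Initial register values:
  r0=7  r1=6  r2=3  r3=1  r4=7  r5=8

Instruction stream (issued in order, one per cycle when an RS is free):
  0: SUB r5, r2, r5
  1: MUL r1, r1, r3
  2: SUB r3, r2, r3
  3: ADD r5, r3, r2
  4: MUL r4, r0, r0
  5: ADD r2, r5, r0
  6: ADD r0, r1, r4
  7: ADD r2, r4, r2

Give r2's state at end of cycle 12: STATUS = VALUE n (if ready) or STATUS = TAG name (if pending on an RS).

  c1: issue SUB r5<-Add1  regs: r0:7,r1:6,r2:3,r3:1,r4:7,r5:Add1
  c2: issue MUL r1<-Mul1  regs: r0:7,r1:Mul1,r2:3,r3:1,r4:7,r5:Add1
  c3: CDB Add1=-5; issue SUB r3<-Add1  regs: r0:7,r1:Mul1,r2:3,r3:Add1,r4:7,r5:-5
  c4: issue ADD r5<-Add2  regs: r0:7,r1:Mul1,r2:3,r3:Add1,r4:7,r5:Add2
  c5: CDB Add1=2; issue MUL r4<-Mul2  regs: r0:7,r1:Mul1,r2:3,r3:2,r4:Mul2,r5:Add2
  c6: CDB Mul1=6; issue ADD r2<-Add1  regs: r0:7,r1:6,r2:Add1,r3:2,r4:Mul2,r5:Add2
  c7: CDB Add2=5; issue ADD r0<-Add2  regs: r0:Add2,r1:6,r2:Add1,r3:2,r4:Mul2,r5:5
  c8: stall  regs: r0:Add2,r1:6,r2:Add1,r3:2,r4:Mul2,r5:5
  c9: CDB Add1=12; issue ADD r2<-Add1  regs: r0:Add2,r1:6,r2:Add1,r3:2,r4:Mul2,r5:5
  c10: CDB Mul2=49  regs: r0:Add2,r1:6,r2:Add1,r3:2,r4:49,r5:5
  c11: -  regs: r0:Add2,r1:6,r2:Add1,r3:2,r4:49,r5:5
  c12: CDB Add1=61  regs: r0:Add2,r1:6,r2:61,r3:2,r4:49,r5:5

STATUS = VALUE 61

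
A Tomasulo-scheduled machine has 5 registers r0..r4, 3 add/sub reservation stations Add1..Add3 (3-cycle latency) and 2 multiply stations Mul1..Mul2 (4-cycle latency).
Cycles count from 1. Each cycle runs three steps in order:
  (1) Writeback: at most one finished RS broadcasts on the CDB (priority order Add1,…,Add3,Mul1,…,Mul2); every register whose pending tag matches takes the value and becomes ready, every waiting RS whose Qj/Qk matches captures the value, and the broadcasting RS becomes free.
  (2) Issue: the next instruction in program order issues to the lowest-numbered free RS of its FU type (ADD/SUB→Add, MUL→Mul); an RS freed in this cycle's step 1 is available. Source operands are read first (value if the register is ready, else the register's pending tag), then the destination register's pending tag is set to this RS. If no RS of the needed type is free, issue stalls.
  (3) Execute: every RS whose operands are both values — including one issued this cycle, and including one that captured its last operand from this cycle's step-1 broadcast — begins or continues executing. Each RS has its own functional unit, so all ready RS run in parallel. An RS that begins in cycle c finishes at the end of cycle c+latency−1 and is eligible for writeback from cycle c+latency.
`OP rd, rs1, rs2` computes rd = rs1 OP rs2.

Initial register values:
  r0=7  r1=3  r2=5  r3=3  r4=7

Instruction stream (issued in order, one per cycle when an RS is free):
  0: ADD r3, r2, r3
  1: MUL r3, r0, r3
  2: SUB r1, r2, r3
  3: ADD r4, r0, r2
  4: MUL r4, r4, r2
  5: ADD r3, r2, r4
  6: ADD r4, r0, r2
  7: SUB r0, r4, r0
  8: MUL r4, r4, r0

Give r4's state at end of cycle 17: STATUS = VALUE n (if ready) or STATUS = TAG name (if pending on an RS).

  c1: issue ADD r3<-Add1  regs: r0:7,r1:3,r2:5,r3:Add1,r4:7
  c2: issue MUL r3<-Mul1  regs: r0:7,r1:3,r2:5,r3:Mul1,r4:7
  c3: issue SUB r1<-Add2  regs: r0:7,r1:Add2,r2:5,r3:Mul1,r4:7
  c4: CDB Add1=8; issue ADD r4<-Add1  regs: r0:7,r1:Add2,r2:5,r3:Mul1,r4:Add1
  c5: issue MUL r4<-Mul2  regs: r0:7,r1:Add2,r2:5,r3:Mul1,r4:Mul2
  c6: issue ADD r3<-Add3  regs: r0:7,r1:Add2,r2:5,r3:Add3,r4:Mul2
  c7: CDB Add1=12; issue ADD r4<-Add1  regs: r0:7,r1:Add2,r2:5,r3:Add3,r4:Add1
  c8: CDB Mul1=56; stall  regs: r0:7,r1:Add2,r2:5,r3:Add3,r4:Add1
  c9: stall  regs: r0:7,r1:Add2,r2:5,r3:Add3,r4:Add1
  c10: CDB Add1=12; issue SUB r0<-Add1  regs: r0:Add1,r1:Add2,r2:5,r3:Add3,r4:12
  c11: CDB Add2=-51; issue MUL r4<-Mul1  regs: r0:Add1,r1:-51,r2:5,r3:Add3,r4:Mul1
  c12: CDB Mul2=60  regs: r0:Add1,r1:-51,r2:5,r3:Add3,r4:Mul1
  c13: CDB Add1=5  regs: r0:5,r1:-51,r2:5,r3:Add3,r4:Mul1
  c14: -  regs: r0:5,r1:-51,r2:5,r3:Add3,r4:Mul1
  c15: CDB Add3=65  regs: r0:5,r1:-51,r2:5,r3:65,r4:Mul1
  c16: -  regs: r0:5,r1:-51,r2:5,r3:65,r4:Mul1
  c17: CDB Mul1=60  regs: r0:5,r1:-51,r2:5,r3:65,r4:60

STATUS = VALUE 60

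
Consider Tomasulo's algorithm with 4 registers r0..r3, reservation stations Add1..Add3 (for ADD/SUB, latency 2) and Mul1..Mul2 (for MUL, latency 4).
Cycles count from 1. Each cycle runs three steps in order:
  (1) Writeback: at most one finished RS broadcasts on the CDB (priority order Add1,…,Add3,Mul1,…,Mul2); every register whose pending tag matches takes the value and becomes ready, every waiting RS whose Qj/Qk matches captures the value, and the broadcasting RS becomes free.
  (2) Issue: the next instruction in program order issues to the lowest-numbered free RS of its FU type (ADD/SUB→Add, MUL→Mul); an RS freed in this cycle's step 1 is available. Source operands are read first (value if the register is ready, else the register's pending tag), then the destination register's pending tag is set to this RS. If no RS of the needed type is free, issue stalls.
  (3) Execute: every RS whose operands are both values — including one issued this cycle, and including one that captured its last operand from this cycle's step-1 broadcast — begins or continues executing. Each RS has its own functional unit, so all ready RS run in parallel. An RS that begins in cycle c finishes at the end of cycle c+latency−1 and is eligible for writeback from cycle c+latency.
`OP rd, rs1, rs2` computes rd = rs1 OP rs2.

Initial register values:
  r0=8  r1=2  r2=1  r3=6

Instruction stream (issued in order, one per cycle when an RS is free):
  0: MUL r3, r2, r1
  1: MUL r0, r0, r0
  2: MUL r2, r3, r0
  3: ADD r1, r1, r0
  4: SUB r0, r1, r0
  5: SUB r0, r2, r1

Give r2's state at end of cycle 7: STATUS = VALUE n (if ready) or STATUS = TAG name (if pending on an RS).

STATUS = TAG Mul1

cycle 1: issue MUL r3<-Mul1 // r0:8,r1:2,r2:1,r3:Mul1
cycle 2: issue MUL r0<-Mul2 // r0:Mul2,r1:2,r2:1,r3:Mul1
cycle 3: stall // r0:Mul2,r1:2,r2:1,r3:Mul1
cycle 4: stall // r0:Mul2,r1:2,r2:1,r3:Mul1
cycle 5: CDB Mul1=2; issue MUL r2<-Mul1 // r0:Mul2,r1:2,r2:Mul1,r3:2
cycle 6: CDB Mul2=64; issue ADD r1<-Add1 // r0:64,r1:Add1,r2:Mul1,r3:2
cycle 7: issue SUB r0<-Add2 // r0:Add2,r1:Add1,r2:Mul1,r3:2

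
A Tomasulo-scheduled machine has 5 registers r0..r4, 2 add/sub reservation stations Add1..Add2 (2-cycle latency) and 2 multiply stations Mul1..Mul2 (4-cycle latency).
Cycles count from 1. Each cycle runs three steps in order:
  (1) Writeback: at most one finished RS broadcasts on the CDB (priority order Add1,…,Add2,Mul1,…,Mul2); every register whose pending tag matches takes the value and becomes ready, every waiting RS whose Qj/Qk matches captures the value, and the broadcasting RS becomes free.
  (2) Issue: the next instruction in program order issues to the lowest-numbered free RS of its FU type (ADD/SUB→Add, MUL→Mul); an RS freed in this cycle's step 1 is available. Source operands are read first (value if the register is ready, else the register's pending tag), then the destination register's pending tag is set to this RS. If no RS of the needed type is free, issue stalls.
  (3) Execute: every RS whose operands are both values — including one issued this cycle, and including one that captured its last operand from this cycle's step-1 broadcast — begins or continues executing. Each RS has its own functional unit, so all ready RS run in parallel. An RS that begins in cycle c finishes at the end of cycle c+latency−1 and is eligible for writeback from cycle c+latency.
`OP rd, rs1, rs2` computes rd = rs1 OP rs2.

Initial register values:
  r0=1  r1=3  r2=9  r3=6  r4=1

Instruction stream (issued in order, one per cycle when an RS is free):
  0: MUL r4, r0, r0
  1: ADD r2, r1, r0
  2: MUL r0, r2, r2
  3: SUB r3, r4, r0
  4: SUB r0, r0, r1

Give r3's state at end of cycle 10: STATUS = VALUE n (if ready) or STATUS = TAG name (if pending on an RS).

  c1: issue MUL r4<-Mul1  regs: r0:1,r1:3,r2:9,r3:6,r4:Mul1
  c2: issue ADD r2<-Add1  regs: r0:1,r1:3,r2:Add1,r3:6,r4:Mul1
  c3: issue MUL r0<-Mul2  regs: r0:Mul2,r1:3,r2:Add1,r3:6,r4:Mul1
  c4: CDB Add1=4; issue SUB r3<-Add1  regs: r0:Mul2,r1:3,r2:4,r3:Add1,r4:Mul1
  c5: CDB Mul1=1; issue SUB r0<-Add2  regs: r0:Add2,r1:3,r2:4,r3:Add1,r4:1
  c6: -  regs: r0:Add2,r1:3,r2:4,r3:Add1,r4:1
  c7: -  regs: r0:Add2,r1:3,r2:4,r3:Add1,r4:1
  c8: CDB Mul2=16  regs: r0:Add2,r1:3,r2:4,r3:Add1,r4:1
  c9: -  regs: r0:Add2,r1:3,r2:4,r3:Add1,r4:1
  c10: CDB Add1=-15  regs: r0:Add2,r1:3,r2:4,r3:-15,r4:1

STATUS = VALUE -15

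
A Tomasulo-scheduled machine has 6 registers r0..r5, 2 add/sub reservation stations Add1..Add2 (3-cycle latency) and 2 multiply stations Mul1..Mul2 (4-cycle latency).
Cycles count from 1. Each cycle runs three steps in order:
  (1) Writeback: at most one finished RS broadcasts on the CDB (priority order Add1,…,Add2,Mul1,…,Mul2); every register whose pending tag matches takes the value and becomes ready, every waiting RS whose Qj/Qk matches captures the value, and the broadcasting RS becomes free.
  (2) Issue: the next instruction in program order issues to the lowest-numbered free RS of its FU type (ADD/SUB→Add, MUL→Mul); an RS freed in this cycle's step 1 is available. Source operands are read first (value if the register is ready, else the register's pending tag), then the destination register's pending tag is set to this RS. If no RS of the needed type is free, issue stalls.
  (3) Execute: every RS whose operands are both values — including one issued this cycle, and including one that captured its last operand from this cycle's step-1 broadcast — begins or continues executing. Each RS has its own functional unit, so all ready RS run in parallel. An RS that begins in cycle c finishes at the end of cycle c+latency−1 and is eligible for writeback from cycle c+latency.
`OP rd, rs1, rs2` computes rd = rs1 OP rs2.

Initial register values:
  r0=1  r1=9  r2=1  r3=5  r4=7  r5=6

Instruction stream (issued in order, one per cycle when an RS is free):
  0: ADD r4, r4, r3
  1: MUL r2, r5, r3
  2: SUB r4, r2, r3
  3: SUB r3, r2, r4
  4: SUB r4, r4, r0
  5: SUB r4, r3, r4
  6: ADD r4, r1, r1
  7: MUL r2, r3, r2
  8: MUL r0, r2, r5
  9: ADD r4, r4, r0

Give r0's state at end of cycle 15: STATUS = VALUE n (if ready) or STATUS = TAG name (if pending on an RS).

  c1: issue ADD r4<-Add1  regs: r0:1,r1:9,r2:1,r3:5,r4:Add1,r5:6
  c2: issue MUL r2<-Mul1  regs: r0:1,r1:9,r2:Mul1,r3:5,r4:Add1,r5:6
  c3: issue SUB r4<-Add2  regs: r0:1,r1:9,r2:Mul1,r3:5,r4:Add2,r5:6
  c4: CDB Add1=12; issue SUB r3<-Add1  regs: r0:1,r1:9,r2:Mul1,r3:Add1,r4:Add2,r5:6
  c5: stall  regs: r0:1,r1:9,r2:Mul1,r3:Add1,r4:Add2,r5:6
  c6: CDB Mul1=30; stall  regs: r0:1,r1:9,r2:30,r3:Add1,r4:Add2,r5:6
  c7: stall  regs: r0:1,r1:9,r2:30,r3:Add1,r4:Add2,r5:6
  c8: stall  regs: r0:1,r1:9,r2:30,r3:Add1,r4:Add2,r5:6
  c9: CDB Add2=25; issue SUB r4<-Add2  regs: r0:1,r1:9,r2:30,r3:Add1,r4:Add2,r5:6
  c10: stall  regs: r0:1,r1:9,r2:30,r3:Add1,r4:Add2,r5:6
  c11: stall  regs: r0:1,r1:9,r2:30,r3:Add1,r4:Add2,r5:6
  c12: CDB Add1=5; issue SUB r4<-Add1  regs: r0:1,r1:9,r2:30,r3:5,r4:Add1,r5:6
  c13: CDB Add2=24; issue ADD r4<-Add2  regs: r0:1,r1:9,r2:30,r3:5,r4:Add2,r5:6
  c14: issue MUL r2<-Mul1  regs: r0:1,r1:9,r2:Mul1,r3:5,r4:Add2,r5:6
  c15: issue MUL r0<-Mul2  regs: r0:Mul2,r1:9,r2:Mul1,r3:5,r4:Add2,r5:6

STATUS = TAG Mul2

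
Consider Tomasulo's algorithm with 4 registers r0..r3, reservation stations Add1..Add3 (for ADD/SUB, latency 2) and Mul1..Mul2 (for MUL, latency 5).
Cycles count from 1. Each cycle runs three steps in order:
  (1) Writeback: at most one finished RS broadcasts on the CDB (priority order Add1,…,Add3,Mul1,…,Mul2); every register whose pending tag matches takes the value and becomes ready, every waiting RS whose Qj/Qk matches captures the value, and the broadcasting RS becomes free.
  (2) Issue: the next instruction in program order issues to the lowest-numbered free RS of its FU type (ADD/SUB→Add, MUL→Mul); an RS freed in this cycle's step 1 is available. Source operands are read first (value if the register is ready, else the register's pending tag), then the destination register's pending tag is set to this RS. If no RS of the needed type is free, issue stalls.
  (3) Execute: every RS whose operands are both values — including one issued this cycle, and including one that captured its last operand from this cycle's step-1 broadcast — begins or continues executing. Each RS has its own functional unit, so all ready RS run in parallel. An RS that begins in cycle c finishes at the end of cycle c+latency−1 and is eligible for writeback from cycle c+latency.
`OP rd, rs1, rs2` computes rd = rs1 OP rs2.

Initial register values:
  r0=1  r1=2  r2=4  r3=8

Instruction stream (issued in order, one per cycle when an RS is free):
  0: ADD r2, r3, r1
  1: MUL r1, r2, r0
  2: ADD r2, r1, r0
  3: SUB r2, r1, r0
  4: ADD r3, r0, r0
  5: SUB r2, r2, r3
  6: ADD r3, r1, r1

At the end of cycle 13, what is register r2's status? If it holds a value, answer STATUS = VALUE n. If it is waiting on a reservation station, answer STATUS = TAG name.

STATUS = VALUE 7

c1: issue ADD r2<-Add1 | r0:1,r1:2,r2:Add1,r3:8
c2: issue MUL r1<-Mul1 | r0:1,r1:Mul1,r2:Add1,r3:8
c3: CDB Add1=10; issue ADD r2<-Add1 | r0:1,r1:Mul1,r2:Add1,r3:8
c4: issue SUB r2<-Add2 | r0:1,r1:Mul1,r2:Add2,r3:8
c5: issue ADD r3<-Add3 | r0:1,r1:Mul1,r2:Add2,r3:Add3
c6: stall | r0:1,r1:Mul1,r2:Add2,r3:Add3
c7: CDB Add3=2; issue SUB r2<-Add3 | r0:1,r1:Mul1,r2:Add3,r3:2
c8: CDB Mul1=10; stall | r0:1,r1:10,r2:Add3,r3:2
c9: stall | r0:1,r1:10,r2:Add3,r3:2
c10: CDB Add1=11; issue ADD r3<-Add1 | r0:1,r1:10,r2:Add3,r3:Add1
c11: CDB Add2=9 | r0:1,r1:10,r2:Add3,r3:Add1
c12: CDB Add1=20 | r0:1,r1:10,r2:Add3,r3:20
c13: CDB Add3=7 | r0:1,r1:10,r2:7,r3:20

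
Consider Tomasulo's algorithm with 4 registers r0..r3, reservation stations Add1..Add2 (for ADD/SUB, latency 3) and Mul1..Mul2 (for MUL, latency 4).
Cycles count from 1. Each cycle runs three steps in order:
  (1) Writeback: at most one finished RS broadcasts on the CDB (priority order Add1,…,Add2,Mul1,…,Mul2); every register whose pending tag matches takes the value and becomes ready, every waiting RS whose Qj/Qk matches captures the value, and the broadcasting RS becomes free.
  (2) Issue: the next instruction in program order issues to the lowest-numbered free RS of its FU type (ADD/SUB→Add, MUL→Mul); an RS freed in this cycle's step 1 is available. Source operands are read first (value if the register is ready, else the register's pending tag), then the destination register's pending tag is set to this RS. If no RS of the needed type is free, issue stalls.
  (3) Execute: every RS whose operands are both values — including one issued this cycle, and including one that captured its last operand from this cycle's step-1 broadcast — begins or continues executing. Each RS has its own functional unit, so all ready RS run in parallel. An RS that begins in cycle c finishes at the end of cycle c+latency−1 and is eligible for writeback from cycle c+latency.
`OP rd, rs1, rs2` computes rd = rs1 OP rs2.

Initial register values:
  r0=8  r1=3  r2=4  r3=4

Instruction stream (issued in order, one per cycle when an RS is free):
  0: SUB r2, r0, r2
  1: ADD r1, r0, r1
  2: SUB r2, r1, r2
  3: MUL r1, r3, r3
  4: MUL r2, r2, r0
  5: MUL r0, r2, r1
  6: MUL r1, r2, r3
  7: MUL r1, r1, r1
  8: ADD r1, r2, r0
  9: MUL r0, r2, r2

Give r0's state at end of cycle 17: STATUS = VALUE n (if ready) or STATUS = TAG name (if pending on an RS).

STATUS = VALUE 896

cycle 1: issue SUB r2<-Add1 // r0:8,r1:3,r2:Add1,r3:4
cycle 2: issue ADD r1<-Add2 // r0:8,r1:Add2,r2:Add1,r3:4
cycle 3: stall // r0:8,r1:Add2,r2:Add1,r3:4
cycle 4: CDB Add1=4; issue SUB r2<-Add1 // r0:8,r1:Add2,r2:Add1,r3:4
cycle 5: CDB Add2=11; issue MUL r1<-Mul1 // r0:8,r1:Mul1,r2:Add1,r3:4
cycle 6: issue MUL r2<-Mul2 // r0:8,r1:Mul1,r2:Mul2,r3:4
cycle 7: stall // r0:8,r1:Mul1,r2:Mul2,r3:4
cycle 8: CDB Add1=7; stall // r0:8,r1:Mul1,r2:Mul2,r3:4
cycle 9: CDB Mul1=16; issue MUL r0<-Mul1 // r0:Mul1,r1:16,r2:Mul2,r3:4
cycle 10: stall // r0:Mul1,r1:16,r2:Mul2,r3:4
cycle 11: stall // r0:Mul1,r1:16,r2:Mul2,r3:4
cycle 12: CDB Mul2=56; issue MUL r1<-Mul2 // r0:Mul1,r1:Mul2,r2:56,r3:4
cycle 13: stall // r0:Mul1,r1:Mul2,r2:56,r3:4
cycle 14: stall // r0:Mul1,r1:Mul2,r2:56,r3:4
cycle 15: stall // r0:Mul1,r1:Mul2,r2:56,r3:4
cycle 16: CDB Mul1=896; issue MUL r1<-Mul1 // r0:896,r1:Mul1,r2:56,r3:4
cycle 17: CDB Mul2=224; issue ADD r1<-Add1 // r0:896,r1:Add1,r2:56,r3:4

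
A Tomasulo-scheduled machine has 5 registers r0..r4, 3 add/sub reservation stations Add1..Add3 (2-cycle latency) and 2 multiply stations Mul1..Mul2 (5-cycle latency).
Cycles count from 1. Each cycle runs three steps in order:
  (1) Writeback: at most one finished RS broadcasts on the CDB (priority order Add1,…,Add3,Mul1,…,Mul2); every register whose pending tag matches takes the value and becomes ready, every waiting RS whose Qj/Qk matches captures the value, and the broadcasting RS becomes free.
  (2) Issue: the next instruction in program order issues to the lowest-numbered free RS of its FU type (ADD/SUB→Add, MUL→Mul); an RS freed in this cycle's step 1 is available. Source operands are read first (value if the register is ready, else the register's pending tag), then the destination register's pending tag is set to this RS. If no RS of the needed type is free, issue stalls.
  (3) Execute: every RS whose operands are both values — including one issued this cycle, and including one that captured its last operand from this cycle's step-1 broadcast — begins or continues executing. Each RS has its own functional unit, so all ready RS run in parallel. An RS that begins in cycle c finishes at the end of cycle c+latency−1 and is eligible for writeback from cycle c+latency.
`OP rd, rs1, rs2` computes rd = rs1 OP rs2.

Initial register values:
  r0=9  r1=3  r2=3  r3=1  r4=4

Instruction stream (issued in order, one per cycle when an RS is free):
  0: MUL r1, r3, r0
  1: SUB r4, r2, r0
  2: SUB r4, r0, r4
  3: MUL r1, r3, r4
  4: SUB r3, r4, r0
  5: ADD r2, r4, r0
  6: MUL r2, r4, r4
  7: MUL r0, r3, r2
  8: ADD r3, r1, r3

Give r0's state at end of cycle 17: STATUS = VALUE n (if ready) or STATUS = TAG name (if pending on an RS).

STATUS = VALUE 1350

c1: issue MUL r1<-Mul1 | r0:9,r1:Mul1,r2:3,r3:1,r4:4
c2: issue SUB r4<-Add1 | r0:9,r1:Mul1,r2:3,r3:1,r4:Add1
c3: issue SUB r4<-Add2 | r0:9,r1:Mul1,r2:3,r3:1,r4:Add2
c4: CDB Add1=-6; issue MUL r1<-Mul2 | r0:9,r1:Mul2,r2:3,r3:1,r4:Add2
c5: issue SUB r3<-Add1 | r0:9,r1:Mul2,r2:3,r3:Add1,r4:Add2
c6: CDB Add2=15; issue ADD r2<-Add2 | r0:9,r1:Mul2,r2:Add2,r3:Add1,r4:15
c7: CDB Mul1=9; issue MUL r2<-Mul1 | r0:9,r1:Mul2,r2:Mul1,r3:Add1,r4:15
c8: CDB Add1=6; stall | r0:9,r1:Mul2,r2:Mul1,r3:6,r4:15
c9: CDB Add2=24; stall | r0:9,r1:Mul2,r2:Mul1,r3:6,r4:15
c10: stall | r0:9,r1:Mul2,r2:Mul1,r3:6,r4:15
c11: CDB Mul2=15; issue MUL r0<-Mul2 | r0:Mul2,r1:15,r2:Mul1,r3:6,r4:15
c12: CDB Mul1=225; issue ADD r3<-Add1 | r0:Mul2,r1:15,r2:225,r3:Add1,r4:15
c13: - | r0:Mul2,r1:15,r2:225,r3:Add1,r4:15
c14: CDB Add1=21 | r0:Mul2,r1:15,r2:225,r3:21,r4:15
c15: - | r0:Mul2,r1:15,r2:225,r3:21,r4:15
c16: - | r0:Mul2,r1:15,r2:225,r3:21,r4:15
c17: CDB Mul2=1350 | r0:1350,r1:15,r2:225,r3:21,r4:15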